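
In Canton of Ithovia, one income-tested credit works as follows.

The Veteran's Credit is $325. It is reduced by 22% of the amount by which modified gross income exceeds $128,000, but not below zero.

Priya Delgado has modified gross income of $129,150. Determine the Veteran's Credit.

Veteran's Credit: 22% of the $1,150 excess over $128,000 is $253; credit = $325 − $253 = $72.

$72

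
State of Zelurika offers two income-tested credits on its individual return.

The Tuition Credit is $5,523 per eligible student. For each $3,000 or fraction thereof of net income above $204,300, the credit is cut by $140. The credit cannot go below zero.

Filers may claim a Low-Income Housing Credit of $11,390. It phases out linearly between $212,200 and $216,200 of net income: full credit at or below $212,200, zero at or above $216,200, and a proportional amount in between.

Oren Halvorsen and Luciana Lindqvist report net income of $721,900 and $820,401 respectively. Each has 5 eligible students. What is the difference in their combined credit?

Oren ($721,900): Tuition Credit: base = 5 × $5,523 = $27,615. income exceeds $204,300 by $517,600, which is 173 full-or-partial $3,000 increments; reduction = 173 × $140 = $24,220, leaving $3,395. Low-Income Housing Credit: $721,900 is at or above $216,200, so the credit is $0. total $3,395 + $0 = $3,395
Luciana ($820,401): Tuition Credit: base = 5 × $5,523 = $27,615. income exceeds $204,300 by $616,101 → 206 increments × $140 = $28,840 ≥ base, so the credit is $0. Low-Income Housing Credit: $820,401 is at or above $216,200, so the credit is $0. total $0 + $0 = $0
Difference: |$3,395 − $0| = $3,395.

$3,395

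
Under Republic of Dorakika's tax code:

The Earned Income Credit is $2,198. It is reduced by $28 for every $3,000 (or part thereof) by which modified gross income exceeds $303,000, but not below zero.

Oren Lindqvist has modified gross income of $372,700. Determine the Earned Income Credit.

Earned Income Credit: income exceeds $303,000 by $69,700, which is 24 full-or-partial $3,000 increments; reduction = 24 × $28 = $672, leaving $1,526.

$1,526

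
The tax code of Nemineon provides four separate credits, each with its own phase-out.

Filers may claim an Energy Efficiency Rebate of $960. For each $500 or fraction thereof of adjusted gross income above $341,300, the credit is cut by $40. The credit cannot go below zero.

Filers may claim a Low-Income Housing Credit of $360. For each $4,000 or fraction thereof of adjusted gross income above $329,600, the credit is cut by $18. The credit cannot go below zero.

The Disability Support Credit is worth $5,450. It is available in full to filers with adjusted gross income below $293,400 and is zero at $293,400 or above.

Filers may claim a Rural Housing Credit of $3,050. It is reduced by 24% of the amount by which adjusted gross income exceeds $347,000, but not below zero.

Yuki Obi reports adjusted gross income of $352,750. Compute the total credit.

Energy Efficiency Rebate: income exceeds $341,300 by $11,450, which is 23 full-or-partial $500 increments; reduction = 23 × $40 = $920, leaving $40.
Low-Income Housing Credit: income exceeds $329,600 by $23,150, which is 6 full-or-partial $4,000 increments; reduction = 6 × $18 = $108, leaving $252.
Disability Support Credit: $352,750 meets or exceeds the $293,400 cutoff, so the credit is $0.
Rural Housing Credit: 24% of the $5,750 excess over $347,000 is $1,380; credit = $3,050 − $1,380 = $1,670.
Total: $40 + $252 + $0 + $1,670 = $1,962.

$1,962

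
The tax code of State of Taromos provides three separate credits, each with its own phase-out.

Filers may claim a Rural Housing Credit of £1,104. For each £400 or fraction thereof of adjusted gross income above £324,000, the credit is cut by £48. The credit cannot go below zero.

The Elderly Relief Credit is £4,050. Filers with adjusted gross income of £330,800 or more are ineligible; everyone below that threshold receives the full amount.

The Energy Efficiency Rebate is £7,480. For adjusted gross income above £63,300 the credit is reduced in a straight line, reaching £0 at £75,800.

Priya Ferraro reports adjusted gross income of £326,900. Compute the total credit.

£4,770

Rural Housing Credit: income exceeds £324,000 by £2,900, which is 8 full-or-partial £400 increments; reduction = 8 × £48 = £384, leaving £720.
Elderly Relief Credit: £326,900 is below the £330,800 cutoff, so the full £4,050 applies.
Energy Efficiency Rebate: £326,900 is at or above £75,800, so the credit is £0.
Total: £720 + £4,050 + £0 = £4,770.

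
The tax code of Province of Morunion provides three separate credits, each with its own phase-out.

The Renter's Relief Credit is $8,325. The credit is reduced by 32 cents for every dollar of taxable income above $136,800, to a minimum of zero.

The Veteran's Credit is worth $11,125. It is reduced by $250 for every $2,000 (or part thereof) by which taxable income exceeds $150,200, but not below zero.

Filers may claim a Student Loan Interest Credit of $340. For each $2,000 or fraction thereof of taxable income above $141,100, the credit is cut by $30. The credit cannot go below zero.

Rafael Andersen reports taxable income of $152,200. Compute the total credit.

$14,432

Renter's Relief Credit: 32% of the $15,400 excess over $136,800 is $4,928; credit = $8,325 − $4,928 = $3,397.
Veteran's Credit: income exceeds $150,200 by $2,000, which is 1 full-or-partial $2,000 increment; reduction = 1 × $250 = $250, leaving $10,875.
Student Loan Interest Credit: income exceeds $141,100 by $11,100, which is 6 full-or-partial $2,000 increments; reduction = 6 × $30 = $180, leaving $160.
Total: $3,397 + $10,875 + $160 = $14,432.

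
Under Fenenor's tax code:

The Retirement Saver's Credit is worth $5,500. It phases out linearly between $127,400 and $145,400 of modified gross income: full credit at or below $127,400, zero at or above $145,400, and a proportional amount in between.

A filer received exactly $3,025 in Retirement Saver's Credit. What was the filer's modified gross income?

$135,500

$3,025 is 3,025/5,500 of the full $5,500, so 2,475/5,500 of the $18,000 range has been used: income = $127,400 + $18,000 × 2,475/5,500 = $135,500.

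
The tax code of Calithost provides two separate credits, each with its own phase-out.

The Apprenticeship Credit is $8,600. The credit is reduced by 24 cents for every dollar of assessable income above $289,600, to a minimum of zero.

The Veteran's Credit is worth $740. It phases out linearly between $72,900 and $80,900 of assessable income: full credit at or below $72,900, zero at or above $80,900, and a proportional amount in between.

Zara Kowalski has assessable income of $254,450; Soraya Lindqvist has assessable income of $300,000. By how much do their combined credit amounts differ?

Zara ($254,450): Apprenticeship Credit: $254,450 is at or below the $289,600 threshold, so the full $8,600 applies. Veteran's Credit: $254,450 is at or above $80,900, so the credit is $0. total $8,600 + $0 = $8,600
Soraya ($300,000): Apprenticeship Credit: 24% of the $10,400 excess over $289,600 is $2,496; credit = $8,600 − $2,496 = $6,104. Veteran's Credit: $300,000 is at or above $80,900, so the credit is $0. total $6,104 + $0 = $6,104
Difference: |$8,600 − $6,104| = $2,496.

$2,496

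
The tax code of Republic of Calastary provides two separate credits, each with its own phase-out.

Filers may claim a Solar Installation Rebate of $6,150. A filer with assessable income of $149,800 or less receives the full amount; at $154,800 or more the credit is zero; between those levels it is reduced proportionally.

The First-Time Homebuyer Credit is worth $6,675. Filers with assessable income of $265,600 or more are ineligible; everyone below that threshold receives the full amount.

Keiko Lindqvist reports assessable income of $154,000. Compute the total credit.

Solar Installation Rebate: $154,000 is $4,200 into a $5,000 phase-out range, leaving 800/5,000 of the credit: $6,150 × 800/5,000 = $984.
First-Time Homebuyer Credit: $154,000 is below the $265,600 cutoff, so the full $6,675 applies.
Total: $984 + $6,675 = $7,659.

$7,659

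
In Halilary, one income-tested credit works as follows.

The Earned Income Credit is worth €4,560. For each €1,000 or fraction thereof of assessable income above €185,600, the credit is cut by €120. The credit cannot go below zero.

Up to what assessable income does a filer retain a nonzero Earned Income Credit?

€222,600

After 37 increments the reduction is 37 × €120 = €4,440, leaving €120; one more increment wipes it out. Increment 37 ends at excess 37 × €1,000 = €37,000, so the highest qualifying income is €185,600 + €37,000 = €222,600.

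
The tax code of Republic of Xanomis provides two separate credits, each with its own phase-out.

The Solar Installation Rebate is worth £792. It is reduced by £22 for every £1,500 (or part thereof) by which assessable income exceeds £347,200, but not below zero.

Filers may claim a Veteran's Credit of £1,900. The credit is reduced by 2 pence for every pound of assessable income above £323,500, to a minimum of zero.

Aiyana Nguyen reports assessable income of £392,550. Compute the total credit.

£629

Solar Installation Rebate: income exceeds £347,200 by £45,350, which is 31 full-or-partial £1,500 increments; reduction = 31 × £22 = £682, leaving £110.
Veteran's Credit: 2% of the £69,050 excess over £323,500 is £1,381; credit = £1,900 − £1,381 = £519.
Total: £110 + £519 = £629.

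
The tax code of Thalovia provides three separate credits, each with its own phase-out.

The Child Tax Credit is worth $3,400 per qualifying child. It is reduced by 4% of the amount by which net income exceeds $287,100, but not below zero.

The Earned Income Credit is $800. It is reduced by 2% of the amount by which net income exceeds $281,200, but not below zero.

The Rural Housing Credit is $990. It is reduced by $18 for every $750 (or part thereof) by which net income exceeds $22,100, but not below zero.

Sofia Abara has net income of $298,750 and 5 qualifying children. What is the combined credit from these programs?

$16,983

Child Tax Credit: base = 5 × $3,400 = $17,000. 4% of the $11,650 excess over $287,100 is $466; credit = $17,000 − $466 = $16,534.
Earned Income Credit: 2% of the $17,550 excess over $281,200 is $351; credit = $800 − $351 = $449.
Rural Housing Credit: income exceeds $22,100 by $276,650 → 369 increments × $18 = $6,642 ≥ base, so the credit is $0.
Total: $16,534 + $449 + $0 = $16,983.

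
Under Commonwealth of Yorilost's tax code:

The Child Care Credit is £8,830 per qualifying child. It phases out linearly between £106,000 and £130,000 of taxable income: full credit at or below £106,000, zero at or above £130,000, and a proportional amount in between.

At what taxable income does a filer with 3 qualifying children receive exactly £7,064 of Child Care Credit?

£123,600

Full credit = 3 × £8,830 = £26,490.
£7,064 is 7,064/26,490 of the full £26,490, so 19,426/26,490 of the £24,000 range has been used: income = £106,000 + £24,000 × 19,426/26,490 = £123,600.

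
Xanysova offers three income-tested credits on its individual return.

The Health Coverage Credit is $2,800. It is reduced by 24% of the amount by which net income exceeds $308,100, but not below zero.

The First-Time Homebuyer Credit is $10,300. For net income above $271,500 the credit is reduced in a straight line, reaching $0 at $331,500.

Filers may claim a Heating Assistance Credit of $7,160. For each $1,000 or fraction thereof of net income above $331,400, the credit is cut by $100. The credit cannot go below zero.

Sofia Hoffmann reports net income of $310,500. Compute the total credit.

Health Coverage Credit: 24% of the $2,400 excess over $308,100 is $576; credit = $2,800 − $576 = $2,224.
First-Time Homebuyer Credit: $310,500 is $39,000 into a $60,000 phase-out range, leaving 21,000/60,000 of the credit: $10,300 × 21,000/60,000 = $3,605.
Heating Assistance Credit: $310,500 is at or below the $331,400 threshold, so the full $7,160 applies.
Total: $2,224 + $3,605 + $7,160 = $12,989.

$12,989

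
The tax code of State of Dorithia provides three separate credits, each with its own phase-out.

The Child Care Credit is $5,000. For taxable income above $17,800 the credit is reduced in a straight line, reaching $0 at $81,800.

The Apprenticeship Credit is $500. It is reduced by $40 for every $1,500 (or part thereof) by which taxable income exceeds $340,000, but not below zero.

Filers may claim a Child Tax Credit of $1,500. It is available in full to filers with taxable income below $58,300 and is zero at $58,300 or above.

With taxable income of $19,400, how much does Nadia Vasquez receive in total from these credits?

Child Care Credit: $19,400 is $1,600 into a $64,000 phase-out range, leaving 62,400/64,000 of the credit: $5,000 × 62,400/64,000 = $4,875.
Apprenticeship Credit: $19,400 is at or below the $340,000 threshold, so the full $500 applies.
Child Tax Credit: $19,400 is below the $58,300 cutoff, so the full $1,500 applies.
Total: $4,875 + $500 + $1,500 = $6,875.

$6,875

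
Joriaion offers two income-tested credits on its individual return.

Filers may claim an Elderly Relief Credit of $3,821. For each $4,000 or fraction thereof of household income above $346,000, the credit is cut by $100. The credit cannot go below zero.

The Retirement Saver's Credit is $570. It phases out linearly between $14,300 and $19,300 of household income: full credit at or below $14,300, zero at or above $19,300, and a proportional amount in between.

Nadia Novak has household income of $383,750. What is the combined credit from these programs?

$2,821

Elderly Relief Credit: income exceeds $346,000 by $37,750, which is 10 full-or-partial $4,000 increments; reduction = 10 × $100 = $1,000, leaving $2,821.
Retirement Saver's Credit: $383,750 is at or above $19,300, so the credit is $0.
Total: $2,821 + $0 = $2,821.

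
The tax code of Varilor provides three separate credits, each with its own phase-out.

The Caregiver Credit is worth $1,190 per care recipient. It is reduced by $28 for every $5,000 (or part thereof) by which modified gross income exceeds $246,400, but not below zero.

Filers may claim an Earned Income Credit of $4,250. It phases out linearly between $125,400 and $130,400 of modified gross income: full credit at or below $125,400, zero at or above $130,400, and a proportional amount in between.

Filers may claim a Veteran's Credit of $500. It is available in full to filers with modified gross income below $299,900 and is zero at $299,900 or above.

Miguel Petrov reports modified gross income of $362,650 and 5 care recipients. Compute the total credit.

Caregiver Credit: base = 5 × $1,190 = $5,950. income exceeds $246,400 by $116,250, which is 24 full-or-partial $5,000 increments; reduction = 24 × $28 = $672, leaving $5,278.
Earned Income Credit: $362,650 is at or above $130,400, so the credit is $0.
Veteran's Credit: $362,650 meets or exceeds the $299,900 cutoff, so the credit is $0.
Total: $5,278 + $0 + $0 = $5,278.

$5,278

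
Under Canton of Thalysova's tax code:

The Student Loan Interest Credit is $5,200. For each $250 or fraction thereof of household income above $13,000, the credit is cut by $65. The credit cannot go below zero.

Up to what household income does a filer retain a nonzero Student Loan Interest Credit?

After 79 increments the reduction is 79 × $65 = $5,135, leaving $65; one more increment wipes it out. Increment 79 ends at excess 79 × $250 = $19,750, so the highest qualifying income is $13,000 + $19,750 = $32,750.

$32,750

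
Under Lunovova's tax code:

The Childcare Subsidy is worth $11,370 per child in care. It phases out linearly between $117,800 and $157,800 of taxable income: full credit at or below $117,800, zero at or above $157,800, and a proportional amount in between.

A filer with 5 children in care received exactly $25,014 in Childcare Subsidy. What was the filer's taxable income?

$140,200

Full credit = 5 × $11,370 = $56,850.
$25,014 is 25,014/56,850 of the full $56,850, so 31,836/56,850 of the $40,000 range has been used: income = $117,800 + $40,000 × 31,836/56,850 = $140,200.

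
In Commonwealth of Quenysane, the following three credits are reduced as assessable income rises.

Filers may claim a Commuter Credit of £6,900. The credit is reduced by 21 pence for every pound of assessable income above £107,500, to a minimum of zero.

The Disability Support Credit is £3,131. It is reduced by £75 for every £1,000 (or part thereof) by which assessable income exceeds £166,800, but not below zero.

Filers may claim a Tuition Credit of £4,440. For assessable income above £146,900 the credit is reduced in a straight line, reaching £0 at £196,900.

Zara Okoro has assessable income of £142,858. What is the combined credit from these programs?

£7,571

Commuter Credit: 21% of the £35,358 excess over £107,500 is £7,425.18 ≥ base, so the credit is £0.
Disability Support Credit: £142,858 is at or below the £166,800 threshold, so the full £3,131 applies.
Tuition Credit: £142,858 is at or below the £146,900 threshold, so the full £4,440 applies.
Total: £0 + £3,131 + £4,440 = £7,571.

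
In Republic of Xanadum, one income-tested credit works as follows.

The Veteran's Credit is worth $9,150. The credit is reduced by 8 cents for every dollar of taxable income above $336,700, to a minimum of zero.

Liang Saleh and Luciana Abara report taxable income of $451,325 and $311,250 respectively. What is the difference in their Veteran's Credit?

$9,150

Liang ($451,325): Veteran's Credit: 8% of the $114,625 excess over $336,700 is $9,170 ≥ base, so the credit is $0.
Luciana ($311,250): Veteran's Credit: $311,250 is at or below the $336,700 threshold, so the full $9,150 applies.
Difference: |$0 − $9,150| = $9,150.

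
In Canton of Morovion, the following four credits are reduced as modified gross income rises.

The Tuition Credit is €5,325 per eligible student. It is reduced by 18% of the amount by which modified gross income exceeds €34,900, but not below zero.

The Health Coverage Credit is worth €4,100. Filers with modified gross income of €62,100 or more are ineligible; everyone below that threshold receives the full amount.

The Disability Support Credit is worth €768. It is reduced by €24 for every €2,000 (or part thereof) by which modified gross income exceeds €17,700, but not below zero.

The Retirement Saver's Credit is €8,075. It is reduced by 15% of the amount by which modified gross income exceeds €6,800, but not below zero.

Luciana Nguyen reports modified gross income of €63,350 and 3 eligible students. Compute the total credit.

€11,070

Tuition Credit: base = 3 × €5,325 = €15,975. 18% of the €28,450 excess over €34,900 is €5,121; credit = €15,975 − €5,121 = €10,854.
Health Coverage Credit: €63,350 meets or exceeds the €62,100 cutoff, so the credit is €0.
Disability Support Credit: income exceeds €17,700 by €45,650, which is 23 full-or-partial €2,000 increments; reduction = 23 × €24 = €552, leaving €216.
Retirement Saver's Credit: 15% of the €56,550 excess over €6,800 is €8,482.50 ≥ base, so the credit is €0.
Total: €10,854 + €0 + €216 + €0 = €11,070.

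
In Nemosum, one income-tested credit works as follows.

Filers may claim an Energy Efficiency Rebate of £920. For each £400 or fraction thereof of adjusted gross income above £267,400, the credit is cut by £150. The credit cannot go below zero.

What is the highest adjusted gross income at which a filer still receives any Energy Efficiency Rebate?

After 6 increments the reduction is 6 × £150 = £900, leaving £20; one more increment wipes it out. Increment 6 ends at excess 6 × £400 = £2,400, so the highest qualifying income is £267,400 + £2,400 = £269,800.

£269,800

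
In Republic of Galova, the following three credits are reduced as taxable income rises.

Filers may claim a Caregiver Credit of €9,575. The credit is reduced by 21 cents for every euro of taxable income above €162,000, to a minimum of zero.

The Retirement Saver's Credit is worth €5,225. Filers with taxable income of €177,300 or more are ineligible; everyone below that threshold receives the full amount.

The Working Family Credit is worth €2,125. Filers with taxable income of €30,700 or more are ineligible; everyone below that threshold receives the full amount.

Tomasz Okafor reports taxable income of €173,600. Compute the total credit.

Caregiver Credit: 21% of the €11,600 excess over €162,000 is €2,436; credit = €9,575 − €2,436 = €7,139.
Retirement Saver's Credit: €173,600 is below the €177,300 cutoff, so the full €5,225 applies.
Working Family Credit: €173,600 meets or exceeds the €30,700 cutoff, so the credit is €0.
Total: €7,139 + €5,225 + €0 = €12,364.

€12,364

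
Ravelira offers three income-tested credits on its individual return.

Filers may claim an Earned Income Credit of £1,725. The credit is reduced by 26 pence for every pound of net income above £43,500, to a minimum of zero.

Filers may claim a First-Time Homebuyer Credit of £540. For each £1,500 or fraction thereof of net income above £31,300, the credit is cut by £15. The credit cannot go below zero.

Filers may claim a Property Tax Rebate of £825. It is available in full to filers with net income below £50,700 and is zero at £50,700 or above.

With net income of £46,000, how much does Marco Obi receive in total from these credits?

£2,290

Earned Income Credit: 26% of the £2,500 excess over £43,500 is £650; credit = £1,725 − £650 = £1,075.
First-Time Homebuyer Credit: income exceeds £31,300 by £14,700, which is 10 full-or-partial £1,500 increments; reduction = 10 × £15 = £150, leaving £390.
Property Tax Rebate: £46,000 is below the £50,700 cutoff, so the full £825 applies.
Total: £1,075 + £390 + £825 = £2,290.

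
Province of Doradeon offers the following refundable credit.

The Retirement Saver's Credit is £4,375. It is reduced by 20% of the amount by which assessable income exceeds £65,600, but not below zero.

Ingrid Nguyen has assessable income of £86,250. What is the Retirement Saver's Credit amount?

Retirement Saver's Credit: 20% of the £20,650 excess over £65,600 is £4,130; credit = £4,375 − £4,130 = £245.

£245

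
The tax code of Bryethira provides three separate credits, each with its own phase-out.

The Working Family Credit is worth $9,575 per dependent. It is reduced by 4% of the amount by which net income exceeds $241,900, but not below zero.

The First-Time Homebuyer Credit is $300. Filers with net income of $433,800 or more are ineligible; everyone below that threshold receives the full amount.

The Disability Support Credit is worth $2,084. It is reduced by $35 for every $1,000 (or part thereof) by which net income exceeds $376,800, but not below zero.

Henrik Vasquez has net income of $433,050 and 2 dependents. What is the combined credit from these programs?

Working Family Credit: base = 2 × $9,575 = $19,150. 4% of the $191,150 excess over $241,900 is $7,646; credit = $19,150 − $7,646 = $11,504.
First-Time Homebuyer Credit: $433,050 is below the $433,800 cutoff, so the full $300 applies.
Disability Support Credit: income exceeds $376,800 by $56,250, which is 57 full-or-partial $1,000 increments; reduction = 57 × $35 = $1,995, leaving $89.
Total: $11,504 + $300 + $89 = $11,893.

$11,893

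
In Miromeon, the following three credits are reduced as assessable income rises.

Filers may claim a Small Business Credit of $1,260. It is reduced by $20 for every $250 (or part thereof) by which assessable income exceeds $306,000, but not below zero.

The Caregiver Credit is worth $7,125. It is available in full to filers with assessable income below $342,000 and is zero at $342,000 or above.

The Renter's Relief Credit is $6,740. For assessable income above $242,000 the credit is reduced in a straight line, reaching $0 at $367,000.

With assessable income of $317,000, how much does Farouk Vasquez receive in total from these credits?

$10,201

Small Business Credit: income exceeds $306,000 by $11,000, which is 44 full-or-partial $250 increments; reduction = 44 × $20 = $880, leaving $380.
Caregiver Credit: $317,000 is below the $342,000 cutoff, so the full $7,125 applies.
Renter's Relief Credit: $317,000 is $75,000 into a $125,000 phase-out range, leaving 50,000/125,000 of the credit: $6,740 × 50,000/125,000 = $2,696.
Total: $380 + $7,125 + $2,696 = $10,201.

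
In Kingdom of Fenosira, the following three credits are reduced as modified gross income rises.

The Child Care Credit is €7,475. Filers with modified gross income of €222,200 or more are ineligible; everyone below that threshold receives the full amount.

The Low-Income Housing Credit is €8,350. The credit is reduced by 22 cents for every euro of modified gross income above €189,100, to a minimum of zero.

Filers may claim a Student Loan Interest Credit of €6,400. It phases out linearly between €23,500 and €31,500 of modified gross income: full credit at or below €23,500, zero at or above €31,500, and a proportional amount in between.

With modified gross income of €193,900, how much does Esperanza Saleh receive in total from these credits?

€14,769

Child Care Credit: €193,900 is below the €222,200 cutoff, so the full €7,475 applies.
Low-Income Housing Credit: 22% of the €4,800 excess over €189,100 is €1,056; credit = €8,350 − €1,056 = €7,294.
Student Loan Interest Credit: €193,900 is at or above €31,500, so the credit is €0.
Total: €7,475 + €7,294 + €0 = €14,769.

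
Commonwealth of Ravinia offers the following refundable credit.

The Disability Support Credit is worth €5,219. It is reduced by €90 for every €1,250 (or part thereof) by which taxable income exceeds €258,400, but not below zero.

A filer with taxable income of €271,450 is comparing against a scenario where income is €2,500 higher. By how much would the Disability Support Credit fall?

At €271,450 — income exceeds €258,400 by €13,050, which is 11 full-or-partial €1,250 increments; reduction = 11 × €90 = €990, leaving €4,229.
At €273,950 — income exceeds €258,400 by €15,550, which is 13 full-or-partial €1,250 increments; reduction = 13 × €90 = €1,170, leaving €4,049.
Lost: €4,229 − €4,049 = €180.

€180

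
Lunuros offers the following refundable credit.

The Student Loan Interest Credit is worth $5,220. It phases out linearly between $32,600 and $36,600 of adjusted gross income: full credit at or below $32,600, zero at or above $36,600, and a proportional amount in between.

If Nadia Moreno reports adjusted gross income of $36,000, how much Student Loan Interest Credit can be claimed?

Student Loan Interest Credit: $36,000 is $3,400 into a $4,000 phase-out range, leaving 600/4,000 of the credit: $5,220 × 600/4,000 = $783.

$783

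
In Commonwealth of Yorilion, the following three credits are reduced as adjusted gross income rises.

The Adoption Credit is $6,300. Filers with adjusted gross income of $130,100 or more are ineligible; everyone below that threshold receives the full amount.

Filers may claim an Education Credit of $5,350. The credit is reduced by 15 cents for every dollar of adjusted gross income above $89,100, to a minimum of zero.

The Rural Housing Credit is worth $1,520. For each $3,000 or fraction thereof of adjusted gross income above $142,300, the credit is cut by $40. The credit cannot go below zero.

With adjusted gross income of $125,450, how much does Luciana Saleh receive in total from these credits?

$7,820

Adoption Credit: $125,450 is below the $130,100 cutoff, so the full $6,300 applies.
Education Credit: 15% of the $36,350 excess over $89,100 is $5,452.50 ≥ base, so the credit is $0.
Rural Housing Credit: $125,450 is at or below the $142,300 threshold, so the full $1,520 applies.
Total: $6,300 + $0 + $1,520 = $7,820.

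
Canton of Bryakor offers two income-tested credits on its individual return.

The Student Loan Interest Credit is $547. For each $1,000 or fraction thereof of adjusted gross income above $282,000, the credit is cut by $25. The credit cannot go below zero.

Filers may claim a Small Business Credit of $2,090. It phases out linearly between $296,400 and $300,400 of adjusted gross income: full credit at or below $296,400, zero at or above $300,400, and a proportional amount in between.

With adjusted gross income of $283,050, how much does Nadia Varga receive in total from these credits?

Student Loan Interest Credit: income exceeds $282,000 by $1,050, which is 2 full-or-partial $1,000 increments; reduction = 2 × $25 = $50, leaving $497.
Small Business Credit: $283,050 is at or below the $296,400 threshold, so the full $2,090 applies.
Total: $497 + $2,090 = $2,587.

$2,587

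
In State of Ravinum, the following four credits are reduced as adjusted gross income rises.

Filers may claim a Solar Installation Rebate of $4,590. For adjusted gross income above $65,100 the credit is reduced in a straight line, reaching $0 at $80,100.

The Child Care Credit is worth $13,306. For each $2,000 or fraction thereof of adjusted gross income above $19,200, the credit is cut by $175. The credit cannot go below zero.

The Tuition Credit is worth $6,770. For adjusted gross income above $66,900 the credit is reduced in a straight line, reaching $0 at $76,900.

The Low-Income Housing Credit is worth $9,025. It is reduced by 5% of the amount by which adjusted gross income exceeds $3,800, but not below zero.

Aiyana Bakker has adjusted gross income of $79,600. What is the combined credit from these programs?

Solar Installation Rebate: $79,600 is $14,500 into a $15,000 phase-out range, leaving 500/15,000 of the credit: $4,590 × 500/15,000 = $153.
Child Care Credit: income exceeds $19,200 by $60,400, which is 31 full-or-partial $2,000 increments; reduction = 31 × $175 = $5,425, leaving $7,881.
Tuition Credit: $79,600 is at or above $76,900, so the credit is $0.
Low-Income Housing Credit: 5% of the $75,800 excess over $3,800 is $3,790; credit = $9,025 − $3,790 = $5,235.
Total: $153 + $7,881 + $0 + $5,235 = $13,269.

$13,269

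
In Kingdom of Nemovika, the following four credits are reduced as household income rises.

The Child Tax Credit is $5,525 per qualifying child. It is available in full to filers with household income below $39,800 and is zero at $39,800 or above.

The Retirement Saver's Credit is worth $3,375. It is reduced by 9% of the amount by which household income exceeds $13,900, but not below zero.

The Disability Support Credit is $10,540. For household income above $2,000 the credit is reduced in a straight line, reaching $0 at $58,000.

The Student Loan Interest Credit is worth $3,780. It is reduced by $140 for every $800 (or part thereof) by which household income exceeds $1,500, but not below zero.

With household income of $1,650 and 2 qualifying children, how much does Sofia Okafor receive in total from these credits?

$28,605

Child Tax Credit: base = 2 × $5,525 = $11,050. $1,650 is below the $39,800 cutoff, so the full $11,050 applies.
Retirement Saver's Credit: $1,650 is at or below the $13,900 threshold, so the full $3,375 applies.
Disability Support Credit: $1,650 is at or below the $2,000 threshold, so the full $10,540 applies.
Student Loan Interest Credit: income exceeds $1,500 by $150, which is 1 full-or-partial $800 increment; reduction = 1 × $140 = $140, leaving $3,640.
Total: $11,050 + $3,375 + $10,540 + $3,640 = $28,605.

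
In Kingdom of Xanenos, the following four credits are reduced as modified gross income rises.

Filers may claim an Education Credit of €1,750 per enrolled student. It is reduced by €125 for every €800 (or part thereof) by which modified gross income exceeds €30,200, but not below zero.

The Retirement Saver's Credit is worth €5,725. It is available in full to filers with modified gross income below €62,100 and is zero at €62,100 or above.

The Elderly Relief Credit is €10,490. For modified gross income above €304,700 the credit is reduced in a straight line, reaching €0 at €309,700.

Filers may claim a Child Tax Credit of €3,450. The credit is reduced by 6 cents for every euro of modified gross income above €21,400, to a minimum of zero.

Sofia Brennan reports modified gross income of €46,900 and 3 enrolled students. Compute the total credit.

€20,760

Education Credit: base = 3 × €1,750 = €5,250. income exceeds €30,200 by €16,700, which is 21 full-or-partial €800 increments; reduction = 21 × €125 = €2,625, leaving €2,625.
Retirement Saver's Credit: €46,900 is below the €62,100 cutoff, so the full €5,725 applies.
Elderly Relief Credit: €46,900 is at or below the €304,700 threshold, so the full €10,490 applies.
Child Tax Credit: 6% of the €25,500 excess over €21,400 is €1,530; credit = €3,450 − €1,530 = €1,920.
Total: €2,625 + €5,725 + €10,490 + €1,920 = €20,760.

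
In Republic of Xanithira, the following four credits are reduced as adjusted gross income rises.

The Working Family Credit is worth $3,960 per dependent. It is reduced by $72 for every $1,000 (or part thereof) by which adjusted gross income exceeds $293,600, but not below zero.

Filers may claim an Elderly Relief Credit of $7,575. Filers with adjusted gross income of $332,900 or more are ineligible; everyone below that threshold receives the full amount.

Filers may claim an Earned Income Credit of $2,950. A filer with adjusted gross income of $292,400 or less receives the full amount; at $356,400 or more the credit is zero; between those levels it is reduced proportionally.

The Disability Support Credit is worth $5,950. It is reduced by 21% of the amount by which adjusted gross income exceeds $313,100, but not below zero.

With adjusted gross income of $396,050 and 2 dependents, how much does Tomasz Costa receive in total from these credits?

$504

Working Family Credit: base = 2 × $3,960 = $7,920. income exceeds $293,600 by $102,450, which is 103 full-or-partial $1,000 increments; reduction = 103 × $72 = $7,416, leaving $504.
Elderly Relief Credit: $396,050 meets or exceeds the $332,900 cutoff, so the credit is $0.
Earned Income Credit: $396,050 is at or above $356,400, so the credit is $0.
Disability Support Credit: 21% of the $82,950 excess over $313,100 is $17,419.50 ≥ base, so the credit is $0.
Total: $504 + $0 + $0 + $0 = $504.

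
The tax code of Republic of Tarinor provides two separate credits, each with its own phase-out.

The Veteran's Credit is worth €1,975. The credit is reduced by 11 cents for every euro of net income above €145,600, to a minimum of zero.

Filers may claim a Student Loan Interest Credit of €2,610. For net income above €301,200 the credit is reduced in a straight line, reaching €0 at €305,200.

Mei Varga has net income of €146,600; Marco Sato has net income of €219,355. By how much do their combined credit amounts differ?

Mei (€146,600): Veteran's Credit: 11% of the €1,000 excess over €145,600 is €110; credit = €1,975 − €110 = €1,865. Student Loan Interest Credit: €146,600 is at or below the €301,200 threshold, so the full €2,610 applies. total €1,865 + €2,610 = €4,475
Marco (€219,355): Veteran's Credit: 11% of the €73,755 excess over €145,600 is €8,113.05 ≥ base, so the credit is €0. Student Loan Interest Credit: €219,355 is at or below the €301,200 threshold, so the full €2,610 applies. total €0 + €2,610 = €2,610
Difference: |€4,475 − €2,610| = €1,865.

€1,865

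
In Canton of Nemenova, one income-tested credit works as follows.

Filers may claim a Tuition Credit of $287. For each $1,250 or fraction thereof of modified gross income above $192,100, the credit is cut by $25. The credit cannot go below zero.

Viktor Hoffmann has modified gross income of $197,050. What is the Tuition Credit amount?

$187

Tuition Credit: income exceeds $192,100 by $4,950, which is 4 full-or-partial $1,250 increments; reduction = 4 × $25 = $100, leaving $187.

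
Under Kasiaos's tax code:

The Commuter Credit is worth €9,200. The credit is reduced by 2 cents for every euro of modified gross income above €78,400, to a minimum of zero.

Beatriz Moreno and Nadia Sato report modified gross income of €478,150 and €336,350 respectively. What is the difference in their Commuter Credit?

Beatriz (€478,150): Commuter Credit: 2% of the €399,750 excess over €78,400 is €7,995; credit = €9,200 − €7,995 = €1,205.
Nadia (€336,350): Commuter Credit: 2% of the €257,950 excess over €78,400 is €5,159; credit = €9,200 − €5,159 = €4,041.
Difference: |€1,205 − €4,041| = €2,836.

€2,836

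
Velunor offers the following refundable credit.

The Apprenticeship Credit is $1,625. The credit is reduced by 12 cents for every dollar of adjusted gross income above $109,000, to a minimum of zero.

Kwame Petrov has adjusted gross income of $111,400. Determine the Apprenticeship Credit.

Apprenticeship Credit: 12% of the $2,400 excess over $109,000 is $288; credit = $1,625 − $288 = $1,337.

$1,337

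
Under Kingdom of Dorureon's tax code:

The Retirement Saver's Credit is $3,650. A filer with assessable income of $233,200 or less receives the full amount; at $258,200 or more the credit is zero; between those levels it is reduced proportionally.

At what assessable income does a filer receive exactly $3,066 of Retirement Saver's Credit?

$237,200

$3,066 is 3,066/3,650 of the full $3,650, so 584/3,650 of the $25,000 range has been used: income = $233,200 + $25,000 × 584/3,650 = $237,200.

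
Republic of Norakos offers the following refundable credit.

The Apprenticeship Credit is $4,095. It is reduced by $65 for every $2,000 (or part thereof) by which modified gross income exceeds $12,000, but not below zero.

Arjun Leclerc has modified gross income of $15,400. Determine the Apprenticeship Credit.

$3,965

Apprenticeship Credit: income exceeds $12,000 by $3,400, which is 2 full-or-partial $2,000 increments; reduction = 2 × $65 = $130, leaving $3,965.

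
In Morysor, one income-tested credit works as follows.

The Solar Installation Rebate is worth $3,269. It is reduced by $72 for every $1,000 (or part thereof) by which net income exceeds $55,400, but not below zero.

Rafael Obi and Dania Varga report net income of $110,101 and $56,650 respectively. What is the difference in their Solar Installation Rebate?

Rafael ($110,101): Solar Installation Rebate: income exceeds $55,400 by $54,701 → 55 increments × $72 = $3,960 ≥ base, so the credit is $0.
Dania ($56,650): Solar Installation Rebate: income exceeds $55,400 by $1,250, which is 2 full-or-partial $1,000 increments; reduction = 2 × $72 = $144, leaving $3,125.
Difference: |$0 − $3,125| = $3,125.

$3,125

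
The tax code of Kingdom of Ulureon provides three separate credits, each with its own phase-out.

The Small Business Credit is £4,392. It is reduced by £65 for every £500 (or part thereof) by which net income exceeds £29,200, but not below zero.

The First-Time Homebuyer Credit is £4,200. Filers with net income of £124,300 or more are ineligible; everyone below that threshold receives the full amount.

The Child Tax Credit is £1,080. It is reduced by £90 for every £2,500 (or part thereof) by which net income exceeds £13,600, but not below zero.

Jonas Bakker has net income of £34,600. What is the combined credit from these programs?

Small Business Credit: income exceeds £29,200 by £5,400, which is 11 full-or-partial £500 increments; reduction = 11 × £65 = £715, leaving £3,677.
First-Time Homebuyer Credit: £34,600 is below the £124,300 cutoff, so the full £4,200 applies.
Child Tax Credit: income exceeds £13,600 by £21,000, which is 9 full-or-partial £2,500 increments; reduction = 9 × £90 = £810, leaving £270.
Total: £3,677 + £4,200 + £270 = £8,147.

£8,147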